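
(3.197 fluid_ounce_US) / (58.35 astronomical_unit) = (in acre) 2.676e-21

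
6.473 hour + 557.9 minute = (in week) 0.09388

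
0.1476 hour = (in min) 8.856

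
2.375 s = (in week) 3.927e-06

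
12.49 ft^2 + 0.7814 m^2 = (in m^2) 1.942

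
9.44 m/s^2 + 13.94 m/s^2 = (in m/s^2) 23.38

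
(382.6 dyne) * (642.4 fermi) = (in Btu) 2.33e-18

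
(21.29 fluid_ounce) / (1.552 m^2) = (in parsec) 1.315e-20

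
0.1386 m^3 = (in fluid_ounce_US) 4687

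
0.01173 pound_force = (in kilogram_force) 0.005321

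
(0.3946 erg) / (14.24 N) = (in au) 1.852e-20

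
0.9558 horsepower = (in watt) 712.7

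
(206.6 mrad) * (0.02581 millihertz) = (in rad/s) 5.332e-06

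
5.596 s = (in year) 1.774e-07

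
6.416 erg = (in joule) 6.416e-07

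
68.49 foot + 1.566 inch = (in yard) 22.87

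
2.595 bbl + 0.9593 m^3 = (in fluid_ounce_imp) 4.828e+04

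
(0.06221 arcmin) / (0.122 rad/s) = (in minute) 2.472e-06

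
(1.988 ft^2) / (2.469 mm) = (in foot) 245.4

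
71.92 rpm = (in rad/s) 7.531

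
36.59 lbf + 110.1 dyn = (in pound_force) 36.59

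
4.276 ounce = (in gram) 121.2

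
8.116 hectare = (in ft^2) 8.736e+05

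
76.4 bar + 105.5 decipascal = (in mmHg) 5.73e+04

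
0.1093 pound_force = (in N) 0.4862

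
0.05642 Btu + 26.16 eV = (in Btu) 0.05642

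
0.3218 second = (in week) 5.321e-07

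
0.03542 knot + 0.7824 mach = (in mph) 596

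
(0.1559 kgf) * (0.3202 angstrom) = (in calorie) 1.17e-11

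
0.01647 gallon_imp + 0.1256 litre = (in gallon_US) 0.05296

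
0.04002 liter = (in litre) 0.04002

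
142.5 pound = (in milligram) 6.464e+07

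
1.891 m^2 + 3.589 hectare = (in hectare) 3.589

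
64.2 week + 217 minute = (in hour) 1.079e+04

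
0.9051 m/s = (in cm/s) 90.51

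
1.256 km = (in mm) 1.256e+06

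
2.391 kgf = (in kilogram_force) 2.391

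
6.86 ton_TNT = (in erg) 2.87e+17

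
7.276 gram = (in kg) 0.007276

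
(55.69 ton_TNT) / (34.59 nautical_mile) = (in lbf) 8.177e+05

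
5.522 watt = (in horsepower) 0.007405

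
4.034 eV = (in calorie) 1.545e-19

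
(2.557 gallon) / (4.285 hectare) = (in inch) 8.893e-06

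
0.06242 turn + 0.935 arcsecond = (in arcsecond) 8.09e+04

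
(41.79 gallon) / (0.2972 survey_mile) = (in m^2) 0.0003307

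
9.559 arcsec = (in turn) 7.376e-06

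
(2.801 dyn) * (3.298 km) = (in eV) 5.766e+17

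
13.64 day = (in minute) 1.964e+04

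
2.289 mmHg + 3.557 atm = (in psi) 52.32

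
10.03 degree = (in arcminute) 601.8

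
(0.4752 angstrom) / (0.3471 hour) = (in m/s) 3.803e-14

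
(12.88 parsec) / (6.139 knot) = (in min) 2.097e+15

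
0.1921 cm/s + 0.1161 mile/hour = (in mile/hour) 0.1204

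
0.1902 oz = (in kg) 0.005392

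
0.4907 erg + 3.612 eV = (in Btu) 4.651e-11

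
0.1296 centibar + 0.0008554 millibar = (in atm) 0.00128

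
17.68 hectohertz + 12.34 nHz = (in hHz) 17.68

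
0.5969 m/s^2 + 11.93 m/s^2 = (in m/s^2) 12.53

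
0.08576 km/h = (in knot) 0.04631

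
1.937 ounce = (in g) 54.91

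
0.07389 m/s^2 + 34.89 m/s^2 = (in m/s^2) 34.96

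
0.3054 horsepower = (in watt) 227.7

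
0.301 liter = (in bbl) 0.001893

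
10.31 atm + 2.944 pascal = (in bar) 10.45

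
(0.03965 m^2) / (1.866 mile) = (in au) 8.826e-17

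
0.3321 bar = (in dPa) 3.321e+05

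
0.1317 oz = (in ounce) 0.1317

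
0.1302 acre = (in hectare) 0.05269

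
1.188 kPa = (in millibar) 11.88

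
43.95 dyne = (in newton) 0.0004395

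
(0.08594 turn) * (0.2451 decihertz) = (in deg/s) 0.7583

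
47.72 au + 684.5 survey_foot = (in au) 47.72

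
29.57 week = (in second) 1.788e+07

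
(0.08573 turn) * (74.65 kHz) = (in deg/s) 2.304e+06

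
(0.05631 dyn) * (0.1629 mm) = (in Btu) 8.694e-14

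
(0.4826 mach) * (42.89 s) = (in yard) 7708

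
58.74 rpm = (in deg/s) 352.4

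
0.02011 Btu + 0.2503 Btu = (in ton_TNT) 6.819e-08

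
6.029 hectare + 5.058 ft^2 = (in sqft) 6.49e+05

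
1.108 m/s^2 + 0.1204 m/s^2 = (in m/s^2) 1.228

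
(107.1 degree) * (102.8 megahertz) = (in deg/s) 1.101e+10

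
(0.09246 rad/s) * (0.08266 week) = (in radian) 4622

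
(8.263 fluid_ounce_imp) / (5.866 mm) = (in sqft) 0.4308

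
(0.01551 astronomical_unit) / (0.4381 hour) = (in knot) 2.86e+06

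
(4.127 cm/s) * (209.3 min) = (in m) 518.3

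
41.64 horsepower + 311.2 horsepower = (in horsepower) 352.8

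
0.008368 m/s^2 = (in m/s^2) 0.008368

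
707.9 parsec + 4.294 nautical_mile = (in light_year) 2309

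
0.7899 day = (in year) 0.002164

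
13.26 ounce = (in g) 375.9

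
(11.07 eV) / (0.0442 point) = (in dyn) 1.137e-08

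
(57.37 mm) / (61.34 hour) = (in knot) 5.05e-07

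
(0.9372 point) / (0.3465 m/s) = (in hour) 2.65e-07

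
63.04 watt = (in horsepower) 0.08454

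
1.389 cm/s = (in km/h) 0.05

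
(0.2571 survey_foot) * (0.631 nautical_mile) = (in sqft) 985.7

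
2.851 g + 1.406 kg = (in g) 1409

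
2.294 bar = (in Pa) 2.294e+05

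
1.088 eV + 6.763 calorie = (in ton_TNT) 6.763e-09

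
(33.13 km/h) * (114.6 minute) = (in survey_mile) 39.32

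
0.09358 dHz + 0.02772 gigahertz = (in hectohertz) 2.772e+05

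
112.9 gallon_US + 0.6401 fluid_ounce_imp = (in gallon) 112.9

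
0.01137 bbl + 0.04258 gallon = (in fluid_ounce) 66.58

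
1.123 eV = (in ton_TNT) 4.3e-29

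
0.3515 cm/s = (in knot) 0.006833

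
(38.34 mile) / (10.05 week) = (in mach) 2.981e-05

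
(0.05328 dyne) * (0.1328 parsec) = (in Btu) 2.069e+06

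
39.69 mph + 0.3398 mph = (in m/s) 17.89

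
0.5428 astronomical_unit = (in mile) 5.046e+07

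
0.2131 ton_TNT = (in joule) 8.916e+08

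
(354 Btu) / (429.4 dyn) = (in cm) 8.698e+09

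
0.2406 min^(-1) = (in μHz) 4010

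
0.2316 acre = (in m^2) 937.3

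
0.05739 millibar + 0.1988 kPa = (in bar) 0.002045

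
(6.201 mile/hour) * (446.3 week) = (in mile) 4.649e+05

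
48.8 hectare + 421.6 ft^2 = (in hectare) 48.8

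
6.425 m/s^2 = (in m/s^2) 6.425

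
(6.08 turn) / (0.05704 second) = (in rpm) 6396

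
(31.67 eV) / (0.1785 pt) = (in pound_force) 1.811e-14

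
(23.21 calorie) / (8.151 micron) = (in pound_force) 2.678e+06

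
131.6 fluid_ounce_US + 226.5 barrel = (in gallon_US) 9514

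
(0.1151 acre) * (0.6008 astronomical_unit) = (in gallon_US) 1.106e+16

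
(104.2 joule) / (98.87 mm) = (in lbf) 236.9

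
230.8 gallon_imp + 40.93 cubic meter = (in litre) 4.198e+04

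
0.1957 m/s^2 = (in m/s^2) 0.1957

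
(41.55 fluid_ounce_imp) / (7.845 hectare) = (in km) 1.505e-11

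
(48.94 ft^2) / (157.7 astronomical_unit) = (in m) 1.927e-13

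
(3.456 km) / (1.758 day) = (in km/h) 0.08191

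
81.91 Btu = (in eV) 5.394e+23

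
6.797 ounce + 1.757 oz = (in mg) 2.425e+05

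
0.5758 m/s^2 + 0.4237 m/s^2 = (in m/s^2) 0.9995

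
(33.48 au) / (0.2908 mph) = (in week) 6.37e+07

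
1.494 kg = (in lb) 3.294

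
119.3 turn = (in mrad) 7.496e+05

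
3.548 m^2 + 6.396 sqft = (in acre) 0.001024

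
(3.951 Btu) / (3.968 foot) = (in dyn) 3.447e+08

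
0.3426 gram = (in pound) 0.0007553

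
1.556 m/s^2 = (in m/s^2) 1.556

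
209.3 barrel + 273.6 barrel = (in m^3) 76.77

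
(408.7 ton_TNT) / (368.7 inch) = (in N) 1.826e+11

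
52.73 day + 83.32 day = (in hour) 3265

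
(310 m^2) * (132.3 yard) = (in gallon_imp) 8.249e+06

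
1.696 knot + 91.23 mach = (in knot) 6.038e+04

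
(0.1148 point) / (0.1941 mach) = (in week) 1.013e-12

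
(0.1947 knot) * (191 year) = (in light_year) 6.377e-08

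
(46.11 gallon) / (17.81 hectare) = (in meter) 9.8e-07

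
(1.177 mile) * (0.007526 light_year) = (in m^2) 1.349e+17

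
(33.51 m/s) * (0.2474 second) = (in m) 8.29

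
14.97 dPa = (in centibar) 0.001497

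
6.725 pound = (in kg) 3.05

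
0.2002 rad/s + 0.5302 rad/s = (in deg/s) 41.85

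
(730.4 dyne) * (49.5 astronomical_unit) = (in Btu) 5.126e+07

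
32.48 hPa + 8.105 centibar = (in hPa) 113.5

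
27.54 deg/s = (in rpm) 4.59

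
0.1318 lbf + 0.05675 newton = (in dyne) 6.43e+04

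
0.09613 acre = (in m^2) 389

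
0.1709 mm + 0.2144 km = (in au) 1.433e-09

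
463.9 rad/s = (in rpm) 4430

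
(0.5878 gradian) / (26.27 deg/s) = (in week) 3.33e-08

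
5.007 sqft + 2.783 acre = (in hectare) 1.126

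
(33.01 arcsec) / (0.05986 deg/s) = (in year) 4.857e-09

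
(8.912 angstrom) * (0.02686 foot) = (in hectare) 7.296e-16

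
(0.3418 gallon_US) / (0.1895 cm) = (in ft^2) 7.349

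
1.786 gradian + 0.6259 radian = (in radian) 0.654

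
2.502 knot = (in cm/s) 128.7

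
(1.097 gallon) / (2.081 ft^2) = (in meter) 0.02148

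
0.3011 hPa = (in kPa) 0.03011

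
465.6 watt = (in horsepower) 0.6244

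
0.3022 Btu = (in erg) 3.188e+09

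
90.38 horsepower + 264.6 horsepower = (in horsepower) 355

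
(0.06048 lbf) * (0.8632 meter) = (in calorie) 0.0555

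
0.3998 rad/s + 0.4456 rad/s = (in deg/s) 48.44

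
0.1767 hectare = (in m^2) 1767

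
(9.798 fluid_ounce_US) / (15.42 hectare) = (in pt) 5.327e-06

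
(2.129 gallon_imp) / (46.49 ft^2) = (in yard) 0.002451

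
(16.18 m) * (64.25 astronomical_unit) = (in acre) 3.843e+10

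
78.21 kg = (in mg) 7.821e+07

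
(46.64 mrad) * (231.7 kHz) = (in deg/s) 6.192e+05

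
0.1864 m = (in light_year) 1.97e-17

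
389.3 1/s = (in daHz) 38.93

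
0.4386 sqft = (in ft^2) 0.4386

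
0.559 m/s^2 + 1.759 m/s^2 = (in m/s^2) 2.318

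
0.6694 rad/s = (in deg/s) 38.35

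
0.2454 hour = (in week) 0.001461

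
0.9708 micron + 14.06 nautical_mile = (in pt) 7.381e+07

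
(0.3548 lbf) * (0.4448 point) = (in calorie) 5.919e-05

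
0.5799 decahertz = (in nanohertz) 5.799e+09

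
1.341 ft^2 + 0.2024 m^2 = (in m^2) 0.327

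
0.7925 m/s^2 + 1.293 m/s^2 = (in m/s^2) 2.085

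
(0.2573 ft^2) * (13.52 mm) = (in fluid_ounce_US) 10.93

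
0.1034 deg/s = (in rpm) 0.01723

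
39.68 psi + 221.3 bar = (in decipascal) 2.24e+08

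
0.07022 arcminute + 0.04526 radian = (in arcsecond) 9340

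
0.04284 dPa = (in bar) 4.284e-08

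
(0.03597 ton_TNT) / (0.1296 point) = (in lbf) 7.4e+11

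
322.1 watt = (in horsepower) 0.4319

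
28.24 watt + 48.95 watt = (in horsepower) 0.1035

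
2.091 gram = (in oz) 0.07376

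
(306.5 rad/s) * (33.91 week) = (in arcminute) 2.161e+13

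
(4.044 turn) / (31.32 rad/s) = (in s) 0.8113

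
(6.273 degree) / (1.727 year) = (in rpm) 1.92e-08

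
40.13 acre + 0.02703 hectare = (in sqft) 1.751e+06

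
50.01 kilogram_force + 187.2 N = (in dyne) 6.776e+07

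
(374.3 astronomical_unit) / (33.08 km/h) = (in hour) 1.693e+09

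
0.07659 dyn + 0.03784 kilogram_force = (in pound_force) 0.08342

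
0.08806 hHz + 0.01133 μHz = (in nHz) 8.806e+09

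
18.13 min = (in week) 0.001799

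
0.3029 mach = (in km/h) 371.3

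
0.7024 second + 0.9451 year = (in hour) 8279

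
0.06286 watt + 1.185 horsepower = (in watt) 883.7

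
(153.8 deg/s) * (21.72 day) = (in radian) 5.037e+06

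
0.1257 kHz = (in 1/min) 7542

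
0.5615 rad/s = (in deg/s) 32.17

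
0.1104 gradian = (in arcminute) 5.962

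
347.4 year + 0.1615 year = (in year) 347.6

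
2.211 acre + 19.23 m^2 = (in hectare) 0.8967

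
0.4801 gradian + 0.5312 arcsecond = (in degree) 0.4322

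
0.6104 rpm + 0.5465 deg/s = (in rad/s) 0.07346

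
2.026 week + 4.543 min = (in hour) 340.4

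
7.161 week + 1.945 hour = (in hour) 1205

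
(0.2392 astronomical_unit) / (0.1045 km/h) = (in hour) 3.424e+08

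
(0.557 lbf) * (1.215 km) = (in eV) 1.879e+22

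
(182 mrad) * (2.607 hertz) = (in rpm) 4.531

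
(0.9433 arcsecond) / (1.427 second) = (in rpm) 3.06e-05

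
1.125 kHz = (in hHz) 11.25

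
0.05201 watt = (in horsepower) 6.975e-05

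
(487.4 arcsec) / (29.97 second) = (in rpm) 0.0007529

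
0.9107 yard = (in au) 5.567e-12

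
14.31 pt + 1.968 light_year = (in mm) 1.862e+19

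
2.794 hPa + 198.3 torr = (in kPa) 26.72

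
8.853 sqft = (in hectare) 8.225e-05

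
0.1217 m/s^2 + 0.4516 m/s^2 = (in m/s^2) 0.5733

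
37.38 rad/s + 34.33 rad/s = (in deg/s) 4109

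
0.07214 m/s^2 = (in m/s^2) 0.07214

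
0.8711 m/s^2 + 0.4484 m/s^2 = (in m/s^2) 1.32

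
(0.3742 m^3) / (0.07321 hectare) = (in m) 0.0005111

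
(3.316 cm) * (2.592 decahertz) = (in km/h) 3.094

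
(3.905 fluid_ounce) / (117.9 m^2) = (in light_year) 1.035e-22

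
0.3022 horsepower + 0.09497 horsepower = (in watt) 296.2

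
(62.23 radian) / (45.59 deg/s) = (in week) 0.0001293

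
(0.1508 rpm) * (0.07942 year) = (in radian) 3.955e+04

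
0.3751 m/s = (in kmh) 1.35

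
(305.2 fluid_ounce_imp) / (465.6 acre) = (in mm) 4.602e-06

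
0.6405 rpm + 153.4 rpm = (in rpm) 154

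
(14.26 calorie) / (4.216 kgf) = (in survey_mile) 0.0008967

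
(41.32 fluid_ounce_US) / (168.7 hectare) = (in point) 2.053e-06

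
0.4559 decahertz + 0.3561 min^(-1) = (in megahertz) 4.565e-06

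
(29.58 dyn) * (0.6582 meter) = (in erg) 1947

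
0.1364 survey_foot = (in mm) 41.57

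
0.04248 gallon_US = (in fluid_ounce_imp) 5.66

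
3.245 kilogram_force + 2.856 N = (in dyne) 3.468e+06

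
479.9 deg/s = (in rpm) 79.98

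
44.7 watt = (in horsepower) 0.05994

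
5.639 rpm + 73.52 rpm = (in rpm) 79.16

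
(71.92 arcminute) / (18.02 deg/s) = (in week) 1.1e-07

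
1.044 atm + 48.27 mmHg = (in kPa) 112.2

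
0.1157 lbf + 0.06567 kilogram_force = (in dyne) 1.159e+05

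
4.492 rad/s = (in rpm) 42.9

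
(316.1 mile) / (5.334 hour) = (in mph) 59.26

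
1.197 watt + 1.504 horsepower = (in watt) 1123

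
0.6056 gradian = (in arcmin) 32.7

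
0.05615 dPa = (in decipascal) 0.05615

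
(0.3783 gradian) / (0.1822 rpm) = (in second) 0.3114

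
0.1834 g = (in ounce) 0.006469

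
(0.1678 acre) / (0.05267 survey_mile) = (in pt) 2.271e+04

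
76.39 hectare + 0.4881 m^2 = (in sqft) 8.223e+06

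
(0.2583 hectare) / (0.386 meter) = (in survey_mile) 4.158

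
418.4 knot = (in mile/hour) 481.5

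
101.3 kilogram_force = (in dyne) 9.934e+07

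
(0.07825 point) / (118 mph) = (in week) 8.653e-13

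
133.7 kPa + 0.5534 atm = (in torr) 1423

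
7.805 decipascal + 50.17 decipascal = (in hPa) 0.05798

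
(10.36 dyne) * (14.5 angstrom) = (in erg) 1.502e-06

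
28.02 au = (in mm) 4.192e+15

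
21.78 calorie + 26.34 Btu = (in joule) 2.788e+04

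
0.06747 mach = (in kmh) 82.7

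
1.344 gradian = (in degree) 1.21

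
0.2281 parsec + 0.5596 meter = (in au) 4.705e+04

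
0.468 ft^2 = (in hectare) 4.348e-06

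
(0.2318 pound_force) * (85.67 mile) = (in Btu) 134.7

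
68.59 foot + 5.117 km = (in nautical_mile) 2.774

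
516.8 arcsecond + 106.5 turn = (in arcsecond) 1.38e+08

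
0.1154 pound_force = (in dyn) 5.133e+04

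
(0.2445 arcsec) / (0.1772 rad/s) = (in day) 7.742e-11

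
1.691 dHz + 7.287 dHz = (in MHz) 8.978e-07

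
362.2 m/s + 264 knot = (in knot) 968.1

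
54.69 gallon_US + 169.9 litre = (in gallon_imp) 82.91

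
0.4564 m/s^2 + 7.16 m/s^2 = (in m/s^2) 7.616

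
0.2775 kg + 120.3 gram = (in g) 397.8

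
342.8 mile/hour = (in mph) 342.8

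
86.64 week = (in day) 606.5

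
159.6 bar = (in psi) 2315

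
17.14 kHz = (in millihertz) 1.714e+07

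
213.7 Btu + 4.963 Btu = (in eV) 1.44e+24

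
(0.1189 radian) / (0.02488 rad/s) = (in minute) 0.07965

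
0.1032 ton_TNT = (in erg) 4.318e+15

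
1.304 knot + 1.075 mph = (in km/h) 4.145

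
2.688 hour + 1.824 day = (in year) 0.005304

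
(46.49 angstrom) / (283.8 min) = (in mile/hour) 6.107e-13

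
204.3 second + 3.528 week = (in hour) 592.8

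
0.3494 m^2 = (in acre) 8.634e-05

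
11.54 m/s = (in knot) 22.43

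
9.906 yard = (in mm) 9058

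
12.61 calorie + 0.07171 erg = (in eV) 3.293e+20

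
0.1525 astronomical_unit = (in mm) 2.281e+13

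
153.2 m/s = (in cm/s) 1.532e+04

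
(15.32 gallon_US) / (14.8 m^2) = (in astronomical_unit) 2.619e-14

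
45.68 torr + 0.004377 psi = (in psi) 0.8877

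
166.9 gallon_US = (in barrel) 3.974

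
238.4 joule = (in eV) 1.488e+21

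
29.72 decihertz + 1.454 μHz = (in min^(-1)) 178.3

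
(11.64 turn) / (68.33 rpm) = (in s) 10.22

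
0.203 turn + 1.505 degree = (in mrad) 1302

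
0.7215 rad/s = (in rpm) 6.89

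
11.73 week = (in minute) 1.182e+05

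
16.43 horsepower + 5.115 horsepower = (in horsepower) 21.55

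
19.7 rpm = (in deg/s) 118.2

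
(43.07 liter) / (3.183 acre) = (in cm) 0.0003344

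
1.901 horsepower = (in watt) 1418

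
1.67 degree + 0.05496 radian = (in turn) 0.01339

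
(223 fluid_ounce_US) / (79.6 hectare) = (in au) 5.538e-20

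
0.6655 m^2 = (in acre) 0.0001644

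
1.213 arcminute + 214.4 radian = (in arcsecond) 4.422e+07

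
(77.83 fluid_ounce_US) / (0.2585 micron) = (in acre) 2.2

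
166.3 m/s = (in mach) 0.4884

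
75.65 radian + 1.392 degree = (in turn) 12.04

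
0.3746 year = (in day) 136.7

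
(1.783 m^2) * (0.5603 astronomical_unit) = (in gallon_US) 3.948e+13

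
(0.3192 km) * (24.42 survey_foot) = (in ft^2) 2.557e+04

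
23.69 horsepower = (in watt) 1.767e+04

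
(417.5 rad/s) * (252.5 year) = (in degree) 1.905e+14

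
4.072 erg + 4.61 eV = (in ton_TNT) 9.732e-17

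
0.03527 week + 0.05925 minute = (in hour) 5.926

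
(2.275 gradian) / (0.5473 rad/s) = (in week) 1.08e-07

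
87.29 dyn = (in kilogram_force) 8.901e-05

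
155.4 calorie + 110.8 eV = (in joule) 650.2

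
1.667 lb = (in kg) 0.7561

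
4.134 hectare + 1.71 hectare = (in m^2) 5.844e+04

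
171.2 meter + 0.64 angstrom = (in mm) 1.712e+05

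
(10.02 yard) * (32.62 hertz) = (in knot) 581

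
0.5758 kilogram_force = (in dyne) 5.647e+05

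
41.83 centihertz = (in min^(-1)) 25.1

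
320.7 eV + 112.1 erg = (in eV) 6.997e+13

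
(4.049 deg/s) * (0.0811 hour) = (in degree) 1182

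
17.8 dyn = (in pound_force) 4.002e-05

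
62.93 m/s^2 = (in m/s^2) 62.93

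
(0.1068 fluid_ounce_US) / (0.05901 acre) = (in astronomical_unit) 8.841e-20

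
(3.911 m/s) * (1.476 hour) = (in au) 1.389e-07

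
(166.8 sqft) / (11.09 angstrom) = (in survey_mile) 8.682e+06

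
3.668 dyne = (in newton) 3.668e-05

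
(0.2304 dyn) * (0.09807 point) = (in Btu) 7.555e-14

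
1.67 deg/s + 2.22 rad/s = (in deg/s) 128.9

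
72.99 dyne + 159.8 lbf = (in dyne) 7.108e+07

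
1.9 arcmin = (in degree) 0.03167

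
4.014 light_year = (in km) 3.798e+13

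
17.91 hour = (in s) 6.448e+04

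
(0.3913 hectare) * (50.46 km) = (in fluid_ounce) 6.677e+12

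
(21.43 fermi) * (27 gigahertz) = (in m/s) 0.0005786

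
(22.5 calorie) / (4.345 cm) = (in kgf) 220.9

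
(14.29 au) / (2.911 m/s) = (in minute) 1.224e+10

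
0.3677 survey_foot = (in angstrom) 1.121e+09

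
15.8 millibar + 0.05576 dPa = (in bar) 0.0158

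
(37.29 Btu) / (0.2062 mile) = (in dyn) 1.186e+07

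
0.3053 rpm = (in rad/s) 0.03197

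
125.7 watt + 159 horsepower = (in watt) 1.187e+05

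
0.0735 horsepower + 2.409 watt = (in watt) 57.22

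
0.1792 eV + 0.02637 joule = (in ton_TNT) 6.303e-12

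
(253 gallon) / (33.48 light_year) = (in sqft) 3.255e-17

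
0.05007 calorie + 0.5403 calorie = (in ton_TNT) 5.904e-10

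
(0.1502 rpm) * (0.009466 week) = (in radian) 90.05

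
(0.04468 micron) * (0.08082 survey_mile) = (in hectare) 5.811e-10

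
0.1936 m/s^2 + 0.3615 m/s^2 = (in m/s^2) 0.5551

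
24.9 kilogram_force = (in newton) 244.2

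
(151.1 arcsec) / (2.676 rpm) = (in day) 3.026e-08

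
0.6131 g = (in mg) 613.1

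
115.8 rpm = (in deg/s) 694.8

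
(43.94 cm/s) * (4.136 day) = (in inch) 6.182e+06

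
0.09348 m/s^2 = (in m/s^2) 0.09348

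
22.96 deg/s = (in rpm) 3.827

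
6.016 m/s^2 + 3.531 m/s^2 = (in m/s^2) 9.547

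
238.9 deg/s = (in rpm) 39.82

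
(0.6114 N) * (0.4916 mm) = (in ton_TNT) 7.184e-14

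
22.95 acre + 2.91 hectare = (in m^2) 1.22e+05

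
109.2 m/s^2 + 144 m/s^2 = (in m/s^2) 253.2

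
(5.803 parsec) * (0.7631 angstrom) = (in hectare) 1366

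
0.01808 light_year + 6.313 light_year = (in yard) 6.55e+16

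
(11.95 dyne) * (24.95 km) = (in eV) 1.861e+19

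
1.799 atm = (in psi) 26.44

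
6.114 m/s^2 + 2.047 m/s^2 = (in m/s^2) 8.161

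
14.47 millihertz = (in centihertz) 1.447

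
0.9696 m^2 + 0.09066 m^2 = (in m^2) 1.06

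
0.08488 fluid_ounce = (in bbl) 1.579e-05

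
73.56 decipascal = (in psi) 0.001067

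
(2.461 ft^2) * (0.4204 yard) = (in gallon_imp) 19.33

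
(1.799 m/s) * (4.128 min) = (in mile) 0.2769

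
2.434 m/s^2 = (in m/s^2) 2.434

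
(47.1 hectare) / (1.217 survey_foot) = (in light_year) 1.342e-10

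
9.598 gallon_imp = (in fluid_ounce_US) 1475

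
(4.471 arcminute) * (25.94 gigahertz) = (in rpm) 3.222e+08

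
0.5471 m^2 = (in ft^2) 5.889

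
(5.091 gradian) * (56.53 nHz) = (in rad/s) 4.521e-09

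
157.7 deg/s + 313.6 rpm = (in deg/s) 2039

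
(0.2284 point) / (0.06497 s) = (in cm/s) 0.124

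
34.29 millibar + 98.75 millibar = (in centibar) 13.3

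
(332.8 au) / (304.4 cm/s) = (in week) 2.704e+07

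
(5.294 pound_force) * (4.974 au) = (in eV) 1.094e+32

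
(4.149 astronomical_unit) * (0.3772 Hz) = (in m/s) 2.341e+11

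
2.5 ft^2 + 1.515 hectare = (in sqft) 1.631e+05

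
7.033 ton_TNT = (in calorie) 7.033e+09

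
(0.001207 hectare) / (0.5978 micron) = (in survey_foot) 6.624e+07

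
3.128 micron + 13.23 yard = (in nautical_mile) 0.006532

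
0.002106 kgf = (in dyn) 2065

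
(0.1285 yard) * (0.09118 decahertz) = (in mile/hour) 0.2397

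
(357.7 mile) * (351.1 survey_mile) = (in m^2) 3.253e+11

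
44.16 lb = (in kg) 20.03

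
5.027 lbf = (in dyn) 2.236e+06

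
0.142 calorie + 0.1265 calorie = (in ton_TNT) 2.685e-10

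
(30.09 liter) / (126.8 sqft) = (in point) 7.241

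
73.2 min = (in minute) 73.2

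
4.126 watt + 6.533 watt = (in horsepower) 0.01429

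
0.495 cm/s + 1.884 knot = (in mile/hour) 2.179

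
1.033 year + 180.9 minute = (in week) 53.88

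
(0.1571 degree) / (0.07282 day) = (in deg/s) 2.497e-05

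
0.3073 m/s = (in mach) 0.0009025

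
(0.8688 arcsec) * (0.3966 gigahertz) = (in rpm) 1.595e+04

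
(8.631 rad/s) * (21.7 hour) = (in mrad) 6.743e+08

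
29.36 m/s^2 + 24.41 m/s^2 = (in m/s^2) 53.77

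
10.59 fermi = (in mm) 1.059e-11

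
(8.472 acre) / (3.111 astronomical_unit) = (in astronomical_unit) 4.924e-19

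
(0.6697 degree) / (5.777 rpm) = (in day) 2.236e-07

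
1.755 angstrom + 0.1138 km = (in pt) 3.226e+05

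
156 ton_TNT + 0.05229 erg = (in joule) 6.527e+11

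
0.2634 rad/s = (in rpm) 2.515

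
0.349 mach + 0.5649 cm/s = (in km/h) 427.8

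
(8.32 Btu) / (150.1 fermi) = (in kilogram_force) 5.963e+15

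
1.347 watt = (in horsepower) 0.001806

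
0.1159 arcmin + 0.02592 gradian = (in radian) 0.0004409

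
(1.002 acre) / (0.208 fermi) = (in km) 1.949e+16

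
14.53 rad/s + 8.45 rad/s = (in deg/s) 1317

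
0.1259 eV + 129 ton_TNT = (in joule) 5.397e+11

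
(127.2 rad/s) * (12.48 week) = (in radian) 9.601e+08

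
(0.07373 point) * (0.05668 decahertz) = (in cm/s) 0.001474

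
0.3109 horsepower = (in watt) 231.8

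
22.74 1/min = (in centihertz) 37.9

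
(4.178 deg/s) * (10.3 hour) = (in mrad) 2.704e+06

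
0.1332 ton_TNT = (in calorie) 1.332e+08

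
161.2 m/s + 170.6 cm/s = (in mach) 0.4784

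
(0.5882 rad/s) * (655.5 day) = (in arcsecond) 6.871e+12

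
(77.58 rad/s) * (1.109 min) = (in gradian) 3.286e+05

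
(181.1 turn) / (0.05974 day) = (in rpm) 2.105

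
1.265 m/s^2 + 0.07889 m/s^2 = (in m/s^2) 1.344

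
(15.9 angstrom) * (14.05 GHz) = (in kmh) 80.42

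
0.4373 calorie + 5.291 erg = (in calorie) 0.4373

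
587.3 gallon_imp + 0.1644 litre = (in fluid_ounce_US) 9.029e+04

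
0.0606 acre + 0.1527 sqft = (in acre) 0.0606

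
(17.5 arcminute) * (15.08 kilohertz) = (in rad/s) 76.77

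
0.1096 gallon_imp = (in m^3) 0.0004983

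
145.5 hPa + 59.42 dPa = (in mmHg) 109.2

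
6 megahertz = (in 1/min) 3.6e+08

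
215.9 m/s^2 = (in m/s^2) 215.9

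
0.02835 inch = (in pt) 2.041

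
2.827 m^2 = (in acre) 0.0006986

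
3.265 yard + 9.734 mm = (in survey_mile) 0.001861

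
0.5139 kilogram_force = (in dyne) 5.04e+05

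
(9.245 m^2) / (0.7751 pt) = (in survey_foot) 1.109e+05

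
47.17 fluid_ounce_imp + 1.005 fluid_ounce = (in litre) 1.37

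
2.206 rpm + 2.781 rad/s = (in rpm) 28.76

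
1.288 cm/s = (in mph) 0.02881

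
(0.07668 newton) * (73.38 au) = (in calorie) 2.012e+11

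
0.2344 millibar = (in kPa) 0.02344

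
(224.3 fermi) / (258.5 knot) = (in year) 5.348e-23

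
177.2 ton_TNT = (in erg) 7.414e+18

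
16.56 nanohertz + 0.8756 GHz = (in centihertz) 8.756e+10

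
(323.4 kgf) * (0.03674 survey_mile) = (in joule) 1.875e+05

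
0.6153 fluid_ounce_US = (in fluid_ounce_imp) 0.6404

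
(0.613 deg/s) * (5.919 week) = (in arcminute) 1.317e+08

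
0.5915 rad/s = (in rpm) 5.648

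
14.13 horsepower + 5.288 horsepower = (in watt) 1.448e+04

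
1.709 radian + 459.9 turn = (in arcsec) 5.964e+08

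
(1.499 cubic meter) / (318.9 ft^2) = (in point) 143.4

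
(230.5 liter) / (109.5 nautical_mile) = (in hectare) 1.137e-10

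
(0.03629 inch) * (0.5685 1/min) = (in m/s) 8.734e-06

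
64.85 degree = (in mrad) 1132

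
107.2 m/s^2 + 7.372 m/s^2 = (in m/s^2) 114.6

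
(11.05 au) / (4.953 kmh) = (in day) 1.391e+07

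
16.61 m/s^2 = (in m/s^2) 16.61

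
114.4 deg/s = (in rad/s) 1.997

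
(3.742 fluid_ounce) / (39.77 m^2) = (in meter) 2.783e-06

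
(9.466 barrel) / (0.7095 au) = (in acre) 3.504e-15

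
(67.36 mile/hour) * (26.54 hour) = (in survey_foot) 9.439e+06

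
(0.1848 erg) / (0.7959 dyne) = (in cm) 0.2322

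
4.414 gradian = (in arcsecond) 1.43e+04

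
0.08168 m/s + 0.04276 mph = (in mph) 0.2255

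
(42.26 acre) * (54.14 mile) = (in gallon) 3.936e+12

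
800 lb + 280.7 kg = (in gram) 6.436e+05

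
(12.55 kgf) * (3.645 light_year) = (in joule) 4.244e+18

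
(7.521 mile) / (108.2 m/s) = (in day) 0.001295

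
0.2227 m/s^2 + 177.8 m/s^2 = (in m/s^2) 178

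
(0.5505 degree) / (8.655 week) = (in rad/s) 1.836e-09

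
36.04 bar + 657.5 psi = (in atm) 80.31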